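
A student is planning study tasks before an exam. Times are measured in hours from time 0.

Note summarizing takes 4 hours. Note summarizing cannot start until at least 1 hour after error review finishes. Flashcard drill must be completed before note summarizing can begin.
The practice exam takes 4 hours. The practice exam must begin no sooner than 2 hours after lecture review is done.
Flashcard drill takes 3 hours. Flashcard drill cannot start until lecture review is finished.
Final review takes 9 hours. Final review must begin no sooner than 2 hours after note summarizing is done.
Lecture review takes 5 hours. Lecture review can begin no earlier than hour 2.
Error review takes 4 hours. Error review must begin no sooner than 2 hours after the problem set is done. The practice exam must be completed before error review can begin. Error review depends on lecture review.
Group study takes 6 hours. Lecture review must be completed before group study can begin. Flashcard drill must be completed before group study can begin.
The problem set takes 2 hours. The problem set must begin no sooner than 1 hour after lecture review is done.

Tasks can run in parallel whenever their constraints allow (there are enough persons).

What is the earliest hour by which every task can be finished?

33

Lecture review waits on its own release at hour 2, so it starts at hour 2 and finishes at 2 + 5 = hour 7.
The practice exam waits on lecture review (finishes hour 7, plus 2-hour gap → hour 9), so it starts at hour 9 and finishes at 9 + 4 = hour 13.
Flashcard drill cannot begin until lecture review (finishes hour 7). It runs from hour 7 to 7 + 3 = hour 10.
For group study: lecture review (finishes hour 7); flashcard drill (finishes hour 10). Taking the maximum gives a start of hour 10, and it finishes at 10 + 6 = hour 16.
The problem set waits on lecture review (finishes hour 7, plus 1-hour gap → hour 8), so it starts at hour 8 and finishes at 8 + 2 = hour 10.
Error review needs all of the problem set (finishes hour 10, plus 2-hour gap → hour 12); the practice exam (finishes hour 13); lecture review (finishes hour 7). That puts its earliest start at hour 13; it finishes at 13 + 4 = hour 17.
Note summarizing has to wait for error review (finishes hour 17, plus 1-hour gap → hour 18); flashcard drill (finishes hour 10). The latest of these is hour 18, so note summarizing runs hour 18 to 18 + 4 = hour 22.
Final review cannot begin until note summarizing (finishes hour 22, plus 2-hour gap → hour 24). It runs from hour 24 to 24 + 9 = hour 33.
All tasks are finished once the last one completes. Finish times: Lecture review at 7, The problem set at 10, Flashcard drill at 10, The practice exam at 13, Error review at 17, Group study at 16, Note summarizing at 22, Final review at 33. The latest is hour 33.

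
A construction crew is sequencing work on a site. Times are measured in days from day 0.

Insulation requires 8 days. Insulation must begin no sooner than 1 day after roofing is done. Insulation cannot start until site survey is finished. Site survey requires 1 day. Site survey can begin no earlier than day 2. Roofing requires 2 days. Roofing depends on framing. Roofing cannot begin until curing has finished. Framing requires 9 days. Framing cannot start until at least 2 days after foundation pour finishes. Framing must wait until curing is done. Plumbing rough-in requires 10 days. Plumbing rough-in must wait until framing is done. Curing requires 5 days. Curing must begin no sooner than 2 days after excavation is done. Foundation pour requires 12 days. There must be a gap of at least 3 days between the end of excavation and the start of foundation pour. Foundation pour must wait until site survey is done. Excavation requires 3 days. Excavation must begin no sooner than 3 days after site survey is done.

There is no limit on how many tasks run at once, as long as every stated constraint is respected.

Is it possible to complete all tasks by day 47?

Yes

Site survey waits on its own release at day 2, so it starts at day 2 and finishes at 2 + 1 = day 3.
Excavation cannot begin until site survey (finishes day 3, plus 3-day gap → day 6). It runs from day 6 to 6 + 3 = day 9.
Curing cannot begin until excavation (finishes day 9, plus 2-day gap → day 11). It runs from day 11 to 11 + 5 = day 16.
For foundation pour: excavation (finishes day 9, plus 3-day gap → day 12); site survey (finishes day 3). Taking the maximum gives a start of day 12, and it finishes at 12 + 12 = day 24.
For framing: foundation pour (finishes day 24, plus 2-day gap → day 26); curing (finishes day 16). Taking the maximum gives a start of day 26, and it finishes at 26 + 9 = day 35.
Plumbing rough-in waits on framing (finishes day 35), so it starts at day 35 and finishes at 35 + 10 = day 45.
Roofing needs all of framing (finishes day 35); curing (finishes day 16). That puts its earliest start at day 35; it finishes at 35 + 2 = day 37.
Insulation cannot start until roofing (finishes day 37, plus 1-day gap → day 38); site survey (finishes day 3). The controlling bound is day 38, so insulation finishes at 38 + 8 = day 46.
Every task is finished by day 46, which is no later than the deadline of 47, so the schedule is feasible.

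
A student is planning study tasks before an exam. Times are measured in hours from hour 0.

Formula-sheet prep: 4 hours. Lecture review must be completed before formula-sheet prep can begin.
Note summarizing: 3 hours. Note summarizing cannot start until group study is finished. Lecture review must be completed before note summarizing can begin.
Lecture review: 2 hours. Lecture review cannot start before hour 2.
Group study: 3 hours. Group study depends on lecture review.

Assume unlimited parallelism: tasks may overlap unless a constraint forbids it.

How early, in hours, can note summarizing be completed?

10

Lecture review waits on its own release at hour 2, so it starts at hour 2 and finishes at 2 + 2 = hour 4.
Group study waits on lecture review (finishes hour 4), so it starts at hour 4 and finishes at 4 + 3 = hour 7.
Note summarizing needs all of group study (finishes hour 7); lecture review (finishes hour 4). That puts its earliest start at hour 7; it finishes at 7 + 3 = hour 10.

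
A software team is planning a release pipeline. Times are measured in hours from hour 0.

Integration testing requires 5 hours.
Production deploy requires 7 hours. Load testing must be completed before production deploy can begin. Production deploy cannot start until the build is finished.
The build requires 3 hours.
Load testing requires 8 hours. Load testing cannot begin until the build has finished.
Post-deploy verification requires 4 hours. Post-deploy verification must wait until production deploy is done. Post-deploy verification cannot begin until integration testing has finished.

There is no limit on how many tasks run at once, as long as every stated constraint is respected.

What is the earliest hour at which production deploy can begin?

Nothing blocks the build, so it runs from hour 0 to hour 3.
After the build (finishes hour 3), load testing can start at hour 3 and finishes at hour 11.
Production deploy waits on load testing (finishes hour 11); the build (finishes hour 3). The latest of these is hour 11, which is the earliest production deploy can start.

11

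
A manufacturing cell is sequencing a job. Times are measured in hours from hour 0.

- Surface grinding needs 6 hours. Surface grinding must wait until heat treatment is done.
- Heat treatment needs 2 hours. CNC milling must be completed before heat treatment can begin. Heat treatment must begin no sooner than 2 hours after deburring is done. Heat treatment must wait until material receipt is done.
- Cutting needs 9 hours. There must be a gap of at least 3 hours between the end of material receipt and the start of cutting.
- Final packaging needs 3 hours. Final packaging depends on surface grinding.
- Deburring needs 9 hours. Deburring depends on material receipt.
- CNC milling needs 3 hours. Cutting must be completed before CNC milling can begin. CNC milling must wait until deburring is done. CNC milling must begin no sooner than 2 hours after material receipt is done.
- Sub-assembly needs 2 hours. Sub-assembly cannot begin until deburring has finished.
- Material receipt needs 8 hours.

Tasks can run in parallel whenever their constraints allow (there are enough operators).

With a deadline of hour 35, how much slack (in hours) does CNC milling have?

1

Material receipt has no prerequisites, so it starts at hour 0 and finishes at hour 8.
After material receipt (finishes hour 8), deburring can start at hour 8 and finishes at hour 17.
Cutting cannot begin until material receipt (finishes hour 8, plus 3-hour gap → hour 11). It runs from hour 11 to 11 + 9 = hour 20.
CNC milling cannot start until cutting (finishes hour 20); deburring (finishes hour 17); material receipt (finishes hour 8, plus 2-hour gap → hour 10). The controlling bound is hour 20, so CNC milling finishes at 20 + 3 = hour 23.

Working backward from the deadline:
Final packaging has no dependents, so it just needs to finish by hour 35. Starting by 35 − 3 = hour 32 achieves that.
Surface grinding must finish before final packaging (must start by hour 32). With a 6-hour duration, surface grinding must start by 32 − 6 = hour 26.
Heat treatment must finish before surface grinding (must start by hour 26). With a 2-hour duration, heat treatment must start by 26 − 2 = hour 24.
CNC milling has to be done before heat treatment (must start by hour 24). That means finishing by hour 24, i.e. starting by 24 − 3 = hour 21.
So CNC milling can start as early as hour 20 and as late as hour 21, giving 21 − 20 = 1 hour of slack.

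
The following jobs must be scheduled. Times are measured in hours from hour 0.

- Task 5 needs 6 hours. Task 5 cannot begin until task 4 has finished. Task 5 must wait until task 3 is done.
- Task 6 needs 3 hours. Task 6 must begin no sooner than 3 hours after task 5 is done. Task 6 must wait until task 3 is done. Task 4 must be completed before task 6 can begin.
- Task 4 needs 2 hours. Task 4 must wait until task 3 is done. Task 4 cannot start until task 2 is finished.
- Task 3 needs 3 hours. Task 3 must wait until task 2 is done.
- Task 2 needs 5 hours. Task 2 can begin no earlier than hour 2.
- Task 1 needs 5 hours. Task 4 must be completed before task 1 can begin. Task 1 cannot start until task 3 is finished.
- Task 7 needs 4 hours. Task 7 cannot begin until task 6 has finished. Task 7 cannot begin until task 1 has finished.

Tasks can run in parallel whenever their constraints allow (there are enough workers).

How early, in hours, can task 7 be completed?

28

Task 2 waits on its own release at hour 2, so it starts at hour 2 and finishes at 2 + 5 = hour 7.
After task 2 (finishes hour 7), task 3 can start at hour 7 and finishes at hour 10.
Task 4 cannot start until task 3 (finishes hour 10); task 2 (finishes hour 7). The controlling bound is hour 10, so task 4 finishes at 10 + 2 = hour 12.
Task 5 cannot start until task 4 (finishes hour 12); task 3 (finishes hour 10). The controlling bound is hour 12, so task 5 finishes at 12 + 6 = hour 18.
For task 6: task 5 (finishes hour 18, plus 3-hour gap → hour 21); task 3 (finishes hour 10); task 4 (finishes hour 12). Taking the maximum gives a start of hour 21, and it finishes at 21 + 3 = hour 24.
Task 1 needs all of task 4 (finishes hour 12); task 3 (finishes hour 10). That puts its earliest start at hour 12; it finishes at 12 + 5 = hour 17.
Task 7 needs all of task 6 (finishes hour 24); task 1 (finishes hour 17). That puts its earliest start at hour 24; it finishes at 24 + 4 = hour 28.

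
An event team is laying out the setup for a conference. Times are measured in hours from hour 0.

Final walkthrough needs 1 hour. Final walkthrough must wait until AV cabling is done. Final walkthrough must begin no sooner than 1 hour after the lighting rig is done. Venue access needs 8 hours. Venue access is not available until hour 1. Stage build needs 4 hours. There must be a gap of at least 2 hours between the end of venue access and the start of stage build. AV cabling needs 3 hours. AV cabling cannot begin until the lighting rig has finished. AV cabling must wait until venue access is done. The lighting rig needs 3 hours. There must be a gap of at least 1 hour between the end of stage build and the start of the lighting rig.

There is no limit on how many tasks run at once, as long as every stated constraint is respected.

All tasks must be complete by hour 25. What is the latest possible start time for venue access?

3

Final walkthrough has no dependents, so it just needs to finish by hour 25. Starting by 25 − 1 = hour 24 achieves that.
Since final walkthrough (must start by hour 24) depends on it, AV cabling must finish by hour 24. Backing off its 3-hour duration gives a latest start of hour 21.
For the lighting rig: AV cabling (must start by hour 21); final walkthrough (must start by hour 24, minus 1-hour gap → hour 23). The most restrictive is hour 21; with a 3-hour duration, the lighting rig must start by hour 18.
Stage build must finish before the lighting rig (must start by hour 18, minus 1-hour gap → hour 17). With a 4-hour duration, stage build must start by 17 − 4 = hour 13.
For venue access: stage build (must start by hour 13, minus 2-hour gap → hour 11); AV cabling (must start by hour 21). The most restrictive is hour 11; with an 8-hour duration, venue access must start by hour 3.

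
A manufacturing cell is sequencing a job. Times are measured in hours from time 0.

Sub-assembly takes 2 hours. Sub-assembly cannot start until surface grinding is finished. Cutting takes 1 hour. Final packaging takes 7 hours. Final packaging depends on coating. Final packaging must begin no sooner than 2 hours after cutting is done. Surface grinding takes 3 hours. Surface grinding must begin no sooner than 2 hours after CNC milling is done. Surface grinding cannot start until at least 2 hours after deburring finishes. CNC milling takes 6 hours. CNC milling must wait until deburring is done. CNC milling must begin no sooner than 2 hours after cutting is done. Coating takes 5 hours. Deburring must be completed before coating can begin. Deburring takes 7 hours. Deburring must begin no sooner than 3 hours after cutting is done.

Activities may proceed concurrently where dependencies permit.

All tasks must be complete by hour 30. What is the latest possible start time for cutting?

6

Sub-assembly has no dependents, so it just needs to finish by hour 30. Starting by 30 − 2 = hour 28 achieves that.
Surface grinding has to be done before sub-assembly (must start by hour 28). That means finishing by hour 28, i.e. starting by 28 − 3 = hour 25.
CNC milling feeds into surface grinding (must start by hour 25, minus 2-hour gap → hour 23); so CNC milling must finish by hour 23 and therefore start by hour 17.
Final packaging must finish by hour 30; it takes 7 hours, so it must start by 30 − 7 = hour 23.
Coating must finish before final packaging (must start by hour 23). With a 5-hour duration, coating must start by 23 − 5 = hour 18.
Deburring feeds CNC milling (must start by hour 17); surface grinding (must start by hour 25, minus 2-hour gap → hour 23); coating (must start by hour 18). Taking the minimum, deburring must finish by hour 17 and start by 17 − 7 = hour 10.
Cutting must finish in time for deburring (must start by hour 10, minus 3-hour gap → hour 7); CNC milling (must start by hour 17, minus 2-hour gap → hour 15); final packaging (must start by hour 23, minus 2-hour gap → hour 21). The tightest is hour 7, so cutting must start by 7 − 1 = hour 6.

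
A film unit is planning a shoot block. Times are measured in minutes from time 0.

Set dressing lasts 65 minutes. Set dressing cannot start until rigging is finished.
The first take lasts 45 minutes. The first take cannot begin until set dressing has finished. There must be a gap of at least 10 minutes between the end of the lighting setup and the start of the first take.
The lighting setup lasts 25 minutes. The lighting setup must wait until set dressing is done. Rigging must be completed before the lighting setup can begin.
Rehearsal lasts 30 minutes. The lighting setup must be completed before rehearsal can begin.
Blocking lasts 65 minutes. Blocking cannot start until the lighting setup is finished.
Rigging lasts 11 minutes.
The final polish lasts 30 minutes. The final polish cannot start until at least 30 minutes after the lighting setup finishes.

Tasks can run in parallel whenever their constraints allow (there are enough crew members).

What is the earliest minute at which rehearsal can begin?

101

Nothing blocks rigging, so it runs from minute 0 to minute 11.
Set dressing cannot begin until rigging (finishes minute 11). It runs from minute 11 to 11 + 65 = minute 76.
For the lighting setup: set dressing (finishes minute 76); rigging (finishes minute 11). Taking the maximum gives a start of minute 76, and it finishes at 76 + 25 = minute 101.
Rehearsal waits on the lighting setup (finishes minute 101), so the earliest it can start is minute 101.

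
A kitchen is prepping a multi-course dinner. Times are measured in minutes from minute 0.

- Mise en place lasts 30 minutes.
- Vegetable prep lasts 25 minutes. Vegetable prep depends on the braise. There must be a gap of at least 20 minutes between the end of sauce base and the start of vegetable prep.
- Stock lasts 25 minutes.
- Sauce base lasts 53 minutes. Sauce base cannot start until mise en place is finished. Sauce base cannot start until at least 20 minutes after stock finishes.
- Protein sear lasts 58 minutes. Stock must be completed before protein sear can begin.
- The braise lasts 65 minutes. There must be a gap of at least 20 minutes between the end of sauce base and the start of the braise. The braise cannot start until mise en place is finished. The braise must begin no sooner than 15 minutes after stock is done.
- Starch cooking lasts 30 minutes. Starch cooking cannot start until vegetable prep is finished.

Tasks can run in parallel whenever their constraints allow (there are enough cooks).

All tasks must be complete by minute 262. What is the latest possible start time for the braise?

142

To finish by minute 262, starch cooking (duration 30) must start no later than minute 232.
Since starch cooking (must start by minute 232) depends on it, vegetable prep must finish by minute 232. Backing off its 25-minute duration gives a latest start of minute 207.
The braise must finish before vegetable prep (must start by minute 207). With a 65-minute duration, the braise must start by 207 − 65 = minute 142.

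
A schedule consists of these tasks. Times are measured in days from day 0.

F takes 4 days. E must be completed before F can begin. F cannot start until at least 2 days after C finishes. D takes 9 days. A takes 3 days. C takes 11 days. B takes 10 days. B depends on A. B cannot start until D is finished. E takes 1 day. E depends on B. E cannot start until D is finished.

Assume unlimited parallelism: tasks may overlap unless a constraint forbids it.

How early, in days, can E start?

19

D has no prerequisites, so it starts at day 0 and finishes at day 9.
A can start immediately at day 0; it finishes at day 3.
B needs all of A (finishes day 3); D (finishes day 9). That puts its earliest start at day 9; it finishes at 9 + 10 = day 19.
E waits on B (finishes day 19); D (finishes day 9). The latest of these is day 19, which is the earliest E can start.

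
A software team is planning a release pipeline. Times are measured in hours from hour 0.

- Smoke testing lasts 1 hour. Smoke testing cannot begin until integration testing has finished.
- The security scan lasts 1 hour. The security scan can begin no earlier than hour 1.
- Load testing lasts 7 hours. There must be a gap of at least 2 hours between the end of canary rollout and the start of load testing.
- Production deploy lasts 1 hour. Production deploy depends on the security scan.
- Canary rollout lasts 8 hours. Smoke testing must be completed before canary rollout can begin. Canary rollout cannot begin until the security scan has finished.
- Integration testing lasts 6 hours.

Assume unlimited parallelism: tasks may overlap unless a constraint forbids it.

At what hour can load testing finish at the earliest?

24

After its own release at hour 1, the security scan can start at hour 1 and finishes at hour 2.
Integration testing can start immediately at hour 0; it finishes at hour 6.
After integration testing (finishes hour 6), smoke testing can start at hour 6 and finishes at hour 7.
Canary rollout cannot start until smoke testing (finishes hour 7); the security scan (finishes hour 2). The controlling bound is hour 7, so canary rollout finishes at 7 + 8 = hour 15.
After canary rollout (finishes hour 15, plus 2-hour gap → hour 17), load testing can start at hour 17 and finishes at hour 24.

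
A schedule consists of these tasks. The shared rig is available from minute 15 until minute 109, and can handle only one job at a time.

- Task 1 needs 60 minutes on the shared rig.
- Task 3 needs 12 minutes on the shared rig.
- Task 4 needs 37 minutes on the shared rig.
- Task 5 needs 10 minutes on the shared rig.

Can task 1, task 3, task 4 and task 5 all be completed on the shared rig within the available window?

No

The shared rig window is 109 − 15 = 94 minutes.
Running back to back, the jobs need 60 + 12 + 37 + 10 = 119 minutes on the shared rig.
Since 119 > 94, they cannot all fit.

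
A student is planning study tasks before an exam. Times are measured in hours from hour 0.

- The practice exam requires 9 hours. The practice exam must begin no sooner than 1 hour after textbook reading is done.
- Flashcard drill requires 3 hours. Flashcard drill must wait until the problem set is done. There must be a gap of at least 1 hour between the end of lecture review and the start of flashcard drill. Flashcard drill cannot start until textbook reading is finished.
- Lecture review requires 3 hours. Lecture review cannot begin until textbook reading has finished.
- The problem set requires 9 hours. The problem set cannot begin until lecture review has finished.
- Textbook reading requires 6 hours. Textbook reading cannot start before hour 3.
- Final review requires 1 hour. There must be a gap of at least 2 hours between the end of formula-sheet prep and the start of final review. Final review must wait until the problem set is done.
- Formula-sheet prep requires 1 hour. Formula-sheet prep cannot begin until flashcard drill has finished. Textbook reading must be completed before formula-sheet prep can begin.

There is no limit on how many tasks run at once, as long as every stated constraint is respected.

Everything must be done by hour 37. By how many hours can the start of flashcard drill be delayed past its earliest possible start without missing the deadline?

Textbook reading cannot begin until its own release at hour 3. It runs from hour 3 to 3 + 6 = hour 9.
Lecture review waits on textbook reading (finishes hour 9), so it starts at hour 9 and finishes at 9 + 3 = hour 12.
After lecture review (finishes hour 12), the problem set can start at hour 12 and finishes at hour 21.
Flashcard drill needs all of the problem set (finishes hour 21); lecture review (finishes hour 12, plus 1-hour gap → hour 13); textbook reading (finishes hour 9). That puts its earliest start at hour 21; it finishes at 21 + 3 = hour 24.

Working backward from the deadline:
Final review must finish by hour 37; it takes 1 hour, so it must start by 37 − 1 = hour 36.
Formula-sheet prep has to be done before final review (must start by hour 36, minus 2-hour gap → hour 34). That means finishing by hour 34, i.e. starting by 34 − 1 = hour 33.
Flashcard drill feeds into formula-sheet prep (must start by hour 33); so flashcard drill must finish by hour 33 and therefore start by hour 30.
So flashcard drill can start as early as hour 21 and as late as hour 30, giving 30 − 21 = 9 hours of slack.

9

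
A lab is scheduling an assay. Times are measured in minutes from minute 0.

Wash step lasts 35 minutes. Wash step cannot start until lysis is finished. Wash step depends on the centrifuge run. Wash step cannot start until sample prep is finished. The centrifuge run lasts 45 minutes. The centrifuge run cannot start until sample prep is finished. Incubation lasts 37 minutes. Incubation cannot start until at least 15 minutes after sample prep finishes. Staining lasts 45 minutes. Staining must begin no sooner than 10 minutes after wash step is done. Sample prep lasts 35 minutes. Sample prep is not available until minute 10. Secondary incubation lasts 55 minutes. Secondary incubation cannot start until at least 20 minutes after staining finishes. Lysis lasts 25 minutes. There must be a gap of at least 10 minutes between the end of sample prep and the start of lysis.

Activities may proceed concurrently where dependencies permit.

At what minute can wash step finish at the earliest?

125

Sample prep waits on its own release at minute 10, so it starts at minute 10 and finishes at 10 + 35 = minute 45.
The centrifuge run cannot begin until sample prep (finishes minute 45). It runs from minute 45 to 45 + 45 = minute 90.
Lysis cannot begin until sample prep (finishes minute 45, plus 10-minute gap → minute 55). It runs from minute 55 to 55 + 25 = minute 80.
Wash step has to wait for lysis (finishes minute 80); the centrifuge run (finishes minute 90); sample prep (finishes minute 45). The latest of these is minute 90, so wash step runs minute 90 to 90 + 35 = minute 125.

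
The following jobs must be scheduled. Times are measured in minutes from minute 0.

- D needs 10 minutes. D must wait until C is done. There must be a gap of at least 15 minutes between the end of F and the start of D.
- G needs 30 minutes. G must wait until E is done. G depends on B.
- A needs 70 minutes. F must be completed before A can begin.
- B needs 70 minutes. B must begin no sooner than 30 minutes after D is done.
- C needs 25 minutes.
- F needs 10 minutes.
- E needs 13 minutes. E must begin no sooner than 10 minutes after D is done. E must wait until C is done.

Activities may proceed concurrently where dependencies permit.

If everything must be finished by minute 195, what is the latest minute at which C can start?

To finish by minute 195, G (duration 30) must start no later than minute 165.
B must finish before G (must start by minute 165). With a 70-minute duration, B must start by 165 − 70 = minute 95.
E has to be done before G (must start by minute 165). That means finishing by minute 165, i.e. starting by 165 − 13 = minute 152.
For D: B (must start by minute 95, minus 30-minute gap → minute 65); E (must start by minute 152, minus 10-minute gap → minute 142). The most restrictive is minute 65; with a 10-minute duration, D must start by minute 55.
C must finish in time for D (must start by minute 55); E (must start by minute 152). The tightest is minute 55, so C must start by 55 − 25 = minute 30.

30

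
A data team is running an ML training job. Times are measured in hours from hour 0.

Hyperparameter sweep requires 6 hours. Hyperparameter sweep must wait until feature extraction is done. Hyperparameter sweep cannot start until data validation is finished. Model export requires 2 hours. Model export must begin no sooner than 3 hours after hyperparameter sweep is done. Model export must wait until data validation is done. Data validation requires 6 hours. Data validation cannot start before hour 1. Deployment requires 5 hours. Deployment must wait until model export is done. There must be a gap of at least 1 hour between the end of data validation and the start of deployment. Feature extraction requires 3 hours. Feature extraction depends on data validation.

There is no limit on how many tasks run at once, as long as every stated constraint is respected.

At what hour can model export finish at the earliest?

21

After its own release at hour 1, data validation can start at hour 1 and finishes at hour 7.
After data validation (finishes hour 7), feature extraction can start at hour 7 and finishes at hour 10.
For hyperparameter sweep: feature extraction (finishes hour 10); data validation (finishes hour 7). Taking the maximum gives a start of hour 10, and it finishes at 10 + 6 = hour 16.
Model export cannot start until hyperparameter sweep (finishes hour 16, plus 3-hour gap → hour 19); data validation (finishes hour 7). The controlling bound is hour 19, so model export finishes at 19 + 2 = hour 21.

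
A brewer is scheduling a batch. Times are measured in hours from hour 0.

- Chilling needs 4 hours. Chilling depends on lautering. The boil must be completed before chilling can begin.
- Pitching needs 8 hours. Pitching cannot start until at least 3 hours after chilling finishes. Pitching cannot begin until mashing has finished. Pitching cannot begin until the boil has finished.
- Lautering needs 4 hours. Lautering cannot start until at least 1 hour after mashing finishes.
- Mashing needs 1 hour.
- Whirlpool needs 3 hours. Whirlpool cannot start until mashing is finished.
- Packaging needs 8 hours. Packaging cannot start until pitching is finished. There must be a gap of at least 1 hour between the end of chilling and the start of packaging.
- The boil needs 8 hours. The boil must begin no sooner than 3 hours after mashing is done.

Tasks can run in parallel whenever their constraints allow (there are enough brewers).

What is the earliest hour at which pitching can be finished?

27

Mashing has no prerequisites, so it starts at hour 0 and finishes at hour 1.
The boil waits on mashing (finishes hour 1, plus 3-hour gap → hour 4), so it starts at hour 4 and finishes at 4 + 8 = hour 12.
After mashing (finishes hour 1, plus 1-hour gap → hour 2), lautering can start at hour 2 and finishes at hour 6.
For chilling: lautering (finishes hour 6); the boil (finishes hour 12). Taking the maximum gives a start of hour 12, and it finishes at 12 + 4 = hour 16.
Pitching has to wait for chilling (finishes hour 16, plus 3-hour gap → hour 19); mashing (finishes hour 1); the boil (finishes hour 12). The latest of these is hour 19, so pitching runs hour 19 to 19 + 8 = hour 27.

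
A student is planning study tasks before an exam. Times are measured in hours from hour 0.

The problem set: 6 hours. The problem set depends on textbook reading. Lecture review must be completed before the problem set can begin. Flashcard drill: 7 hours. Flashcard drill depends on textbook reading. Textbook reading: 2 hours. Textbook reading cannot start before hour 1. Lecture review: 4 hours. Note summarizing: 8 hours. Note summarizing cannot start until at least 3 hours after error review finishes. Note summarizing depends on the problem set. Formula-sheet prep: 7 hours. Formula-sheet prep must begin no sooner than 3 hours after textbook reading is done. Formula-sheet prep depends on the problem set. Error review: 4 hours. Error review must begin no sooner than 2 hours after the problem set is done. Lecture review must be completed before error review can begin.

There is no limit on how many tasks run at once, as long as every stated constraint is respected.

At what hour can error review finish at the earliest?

Nothing blocks lecture review, so it runs from hour 0 to hour 4.
Textbook reading waits on its own release at hour 1, so it starts at hour 1 and finishes at 1 + 2 = hour 3.
The problem set has to wait for textbook reading (finishes hour 3); lecture review (finishes hour 4). The latest of these is hour 4, so the problem set runs hour 4 to 4 + 6 = hour 10.
Error review has to wait for the problem set (finishes hour 10, plus 2-hour gap → hour 12); lecture review (finishes hour 4). The latest of these is hour 12, so error review runs hour 12 to 12 + 4 = hour 16.

16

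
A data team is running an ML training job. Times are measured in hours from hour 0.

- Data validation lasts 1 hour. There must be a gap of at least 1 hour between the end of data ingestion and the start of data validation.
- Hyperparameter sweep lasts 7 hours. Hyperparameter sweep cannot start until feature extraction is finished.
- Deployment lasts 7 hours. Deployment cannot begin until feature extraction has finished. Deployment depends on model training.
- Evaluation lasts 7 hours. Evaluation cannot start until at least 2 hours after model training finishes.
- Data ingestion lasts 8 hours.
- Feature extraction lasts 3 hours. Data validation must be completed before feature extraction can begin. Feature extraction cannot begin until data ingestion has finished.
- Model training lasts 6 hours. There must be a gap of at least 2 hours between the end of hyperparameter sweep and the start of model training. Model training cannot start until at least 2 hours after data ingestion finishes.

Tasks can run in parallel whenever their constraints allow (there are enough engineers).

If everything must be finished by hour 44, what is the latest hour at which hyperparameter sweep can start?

20

Evaluation has no dependents, so it just needs to finish by hour 44. Starting by 44 − 7 = hour 37 achieves that.
Deployment has no dependents, so it just needs to finish by hour 44. Starting by 44 − 7 = hour 37 achieves that.
Model training has several dependents: evaluation (must start by hour 37, minus 2-hour gap → hour 35); deployment (must start by hour 37). The earliest of those limits is hour 35, so model training must start by 35 − 6 = hour 29.
Since model training (must start by hour 29, minus 2-hour gap → hour 27) depends on it, hyperparameter sweep must finish by hour 27. Backing off its 7-hour duration gives a latest start of hour 20.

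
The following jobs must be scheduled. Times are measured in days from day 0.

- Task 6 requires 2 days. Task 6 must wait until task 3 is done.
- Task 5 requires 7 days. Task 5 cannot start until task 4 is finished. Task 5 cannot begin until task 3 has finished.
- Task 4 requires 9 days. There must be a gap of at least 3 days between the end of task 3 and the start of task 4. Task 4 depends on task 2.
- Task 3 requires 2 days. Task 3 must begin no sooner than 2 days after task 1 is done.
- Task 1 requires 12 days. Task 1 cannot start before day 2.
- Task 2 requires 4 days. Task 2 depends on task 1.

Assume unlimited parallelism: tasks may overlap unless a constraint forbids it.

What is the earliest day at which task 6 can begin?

After its own release at day 2, task 1 can start at day 2 and finishes at day 14.
After task 1 (finishes day 14, plus 2-day gap → day 16), task 3 can start at day 16 and finishes at day 18.
Task 6 waits on task 3 (finishes day 18), so the earliest it can start is day 18.

18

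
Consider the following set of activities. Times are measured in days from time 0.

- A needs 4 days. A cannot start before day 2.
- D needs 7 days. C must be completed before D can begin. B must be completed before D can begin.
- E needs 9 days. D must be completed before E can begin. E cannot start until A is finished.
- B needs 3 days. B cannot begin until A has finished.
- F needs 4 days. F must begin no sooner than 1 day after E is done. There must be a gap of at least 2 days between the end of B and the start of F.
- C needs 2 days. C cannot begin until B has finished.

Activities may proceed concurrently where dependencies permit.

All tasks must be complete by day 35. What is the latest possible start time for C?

To finish by day 35, F (duration 4) must start no later than day 31.
E must finish before F (must start by day 31, minus 1-day gap → day 30). With a 9-day duration, E must start by 30 − 9 = day 21.
D feeds into E (must start by day 21); so D must finish by day 21 and therefore start by day 14.
C has to be done before D (must start by day 14). That means finishing by day 14, i.e. starting by 14 − 2 = day 12.

12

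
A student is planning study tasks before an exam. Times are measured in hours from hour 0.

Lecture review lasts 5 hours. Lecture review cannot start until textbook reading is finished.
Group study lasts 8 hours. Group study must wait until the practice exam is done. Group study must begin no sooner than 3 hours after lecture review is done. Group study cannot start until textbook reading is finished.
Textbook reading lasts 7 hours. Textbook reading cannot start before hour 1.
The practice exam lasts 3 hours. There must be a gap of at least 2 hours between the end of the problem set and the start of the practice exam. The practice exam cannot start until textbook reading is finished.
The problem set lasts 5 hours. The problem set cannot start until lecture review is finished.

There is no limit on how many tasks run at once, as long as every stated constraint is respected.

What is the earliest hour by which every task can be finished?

31

Textbook reading waits on its own release at hour 1, so it starts at hour 1 and finishes at 1 + 7 = hour 8.
Lecture review waits on textbook reading (finishes hour 8), so it starts at hour 8 and finishes at 8 + 5 = hour 13.
The problem set waits on lecture review (finishes hour 13), so it starts at hour 13 and finishes at 13 + 5 = hour 18.
The practice exam cannot start until the problem set (finishes hour 18, plus 2-hour gap → hour 20); textbook reading (finishes hour 8). The controlling bound is hour 20, so the practice exam finishes at 20 + 3 = hour 23.
Group study has to wait for the practice exam (finishes hour 23); lecture review (finishes hour 13, plus 3-hour gap → hour 16); textbook reading (finishes hour 8). The latest of these is hour 23, so group study runs hour 23 to 23 + 8 = hour 31.
All tasks are finished once the last one completes. Finish times: Textbook reading at 8, Lecture review at 13, The problem set at 18, The practice exam at 23, Group study at 31. The latest is hour 31.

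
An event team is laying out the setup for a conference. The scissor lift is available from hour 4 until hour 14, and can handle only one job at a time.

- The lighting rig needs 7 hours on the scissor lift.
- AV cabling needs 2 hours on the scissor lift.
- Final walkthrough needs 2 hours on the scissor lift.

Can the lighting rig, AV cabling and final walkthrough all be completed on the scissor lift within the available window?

No

The scissor lift window is 14 − 4 = 10 hours.
Running back to back, the jobs need 7 + 2 + 2 = 11 hours on the scissor lift.
Since 11 > 10, they cannot all fit.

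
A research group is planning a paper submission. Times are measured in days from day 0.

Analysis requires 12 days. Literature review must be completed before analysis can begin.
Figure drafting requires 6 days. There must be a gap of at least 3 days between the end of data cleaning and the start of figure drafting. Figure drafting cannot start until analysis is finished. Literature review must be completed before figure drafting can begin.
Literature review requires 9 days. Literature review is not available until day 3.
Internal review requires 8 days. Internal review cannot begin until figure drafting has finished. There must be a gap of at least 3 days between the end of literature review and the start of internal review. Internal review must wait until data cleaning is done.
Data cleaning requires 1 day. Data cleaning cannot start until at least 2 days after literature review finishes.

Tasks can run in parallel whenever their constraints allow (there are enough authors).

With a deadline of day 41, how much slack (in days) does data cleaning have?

9

After its own release at day 3, literature review can start at day 3 and finishes at day 12.
Data cleaning waits on literature review (finishes day 12, plus 2-day gap → day 14), so it starts at day 14 and finishes at 14 + 1 = day 15.

Working backward from the deadline:
To finish by day 41, internal review (duration 8) must start no later than day 33.
Figure drafting has to be done before internal review (must start by day 33). That means finishing by day 33, i.e. starting by 33 − 6 = day 27.
Data cleaning must finish in time for figure drafting (must start by day 27, minus 3-day gap → day 24); internal review (must start by day 33). The tightest is day 24, so data cleaning must start by 24 − 1 = day 23.
So data cleaning can start as early as day 14 and as late as day 23, giving 23 − 14 = 9 days of slack.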